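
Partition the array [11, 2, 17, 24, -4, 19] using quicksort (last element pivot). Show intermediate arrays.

Partition 1: pivot=19 at index 4 -> [11, 2, 17, -4, 19, 24]
Partition 2: pivot=-4 at index 0 -> [-4, 2, 17, 11, 19, 24]
Partition 3: pivot=11 at index 2 -> [-4, 2, 11, 17, 19, 24]


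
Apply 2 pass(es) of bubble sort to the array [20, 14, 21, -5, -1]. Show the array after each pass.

After pass 1: [14, 20, -5, -1, 21] (3 swaps)
After pass 2: [14, -5, -1, 20, 21] (2 swaps)
Total swaps: 5


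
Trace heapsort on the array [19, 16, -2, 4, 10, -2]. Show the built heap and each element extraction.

Build heap: [19, 16, -2, 4, 10, -2]
Extract 19: [16, 10, -2, 4, -2, 19]
Extract 16: [10, 4, -2, -2, 16, 19]
Extract 10: [4, -2, -2, 10, 16, 19]
Extract 4: [-2, -2, 4, 10, 16, 19]
Extract -2: [-2, -2, 4, 10, 16, 19]


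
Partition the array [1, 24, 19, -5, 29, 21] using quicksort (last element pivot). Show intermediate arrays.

Partition 1: pivot=21 at index 3 -> [1, 19, -5, 21, 29, 24]
Partition 2: pivot=-5 at index 0 -> [-5, 19, 1, 21, 29, 24]
Partition 3: pivot=1 at index 1 -> [-5, 1, 19, 21, 29, 24]
Partition 4: pivot=24 at index 4 -> [-5, 1, 19, 21, 24, 29]


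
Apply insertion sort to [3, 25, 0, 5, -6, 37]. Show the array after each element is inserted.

First element 3 is already 'sorted'
Insert 25: shifted 0 elements -> [3, 25, 0, 5, -6, 37]
Insert 0: shifted 2 elements -> [0, 3, 25, 5, -6, 37]
Insert 5: shifted 1 elements -> [0, 3, 5, 25, -6, 37]
Insert -6: shifted 4 elements -> [-6, 0, 3, 5, 25, 37]
Insert 37: shifted 0 elements -> [-6, 0, 3, 5, 25, 37]


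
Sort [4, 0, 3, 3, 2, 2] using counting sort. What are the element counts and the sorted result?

Count array: [1, 0, 2, 2, 1]
(count[i] = number of elements equal to i)
Cumulative count: [1, 1, 3, 5, 6]
Sorted: [0, 2, 2, 3, 3, 4]


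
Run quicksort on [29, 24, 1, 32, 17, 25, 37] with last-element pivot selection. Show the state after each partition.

Partition 1: pivot=37 at index 6 -> [29, 24, 1, 32, 17, 25, 37]
Partition 2: pivot=25 at index 3 -> [24, 1, 17, 25, 29, 32, 37]
Partition 3: pivot=17 at index 1 -> [1, 17, 24, 25, 29, 32, 37]
Partition 4: pivot=32 at index 5 -> [1, 17, 24, 25, 29, 32, 37]


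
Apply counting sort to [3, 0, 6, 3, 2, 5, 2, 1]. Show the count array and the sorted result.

Count array: [1, 1, 2, 2, 0, 1, 1]
(count[i] = number of elements equal to i)
Cumulative count: [1, 2, 4, 6, 6, 7, 8]
Sorted: [0, 1, 2, 2, 3, 3, 5, 6]


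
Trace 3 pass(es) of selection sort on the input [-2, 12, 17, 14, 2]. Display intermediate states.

Pass 1: Select minimum -2 at index 0, swap -> [-2, 12, 17, 14, 2]
Pass 2: Select minimum 2 at index 4, swap -> [-2, 2, 17, 14, 12]
Pass 3: Select minimum 12 at index 4, swap -> [-2, 2, 12, 14, 17]


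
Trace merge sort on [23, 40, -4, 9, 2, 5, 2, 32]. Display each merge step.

Divide and conquer:
  Merge [23] + [40] -> [23, 40]
  Merge [-4] + [9] -> [-4, 9]
  Merge [23, 40] + [-4, 9] -> [-4, 9, 23, 40]
  Merge [2] + [5] -> [2, 5]
  Merge [2] + [32] -> [2, 32]
  Merge [2, 5] + [2, 32] -> [2, 2, 5, 32]
  Merge [-4, 9, 23, 40] + [2, 2, 5, 32] -> [-4, 2, 2, 5, 9, 23, 32, 40]


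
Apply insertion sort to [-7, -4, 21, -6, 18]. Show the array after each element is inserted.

First element -7 is already 'sorted'
Insert -4: shifted 0 elements -> [-7, -4, 21, -6, 18]
Insert 21: shifted 0 elements -> [-7, -4, 21, -6, 18]
Insert -6: shifted 2 elements -> [-7, -6, -4, 21, 18]
Insert 18: shifted 1 elements -> [-7, -6, -4, 18, 21]


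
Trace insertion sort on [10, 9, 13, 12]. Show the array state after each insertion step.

First element 10 is already 'sorted'
Insert 9: shifted 1 elements -> [9, 10, 13, 12]
Insert 13: shifted 0 elements -> [9, 10, 13, 12]
Insert 12: shifted 1 elements -> [9, 10, 12, 13]


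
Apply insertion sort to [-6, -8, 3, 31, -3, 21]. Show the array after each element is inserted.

First element -6 is already 'sorted'
Insert -8: shifted 1 elements -> [-8, -6, 3, 31, -3, 21]
Insert 3: shifted 0 elements -> [-8, -6, 3, 31, -3, 21]
Insert 31: shifted 0 elements -> [-8, -6, 3, 31, -3, 21]
Insert -3: shifted 2 elements -> [-8, -6, -3, 3, 31, 21]
Insert 21: shifted 1 elements -> [-8, -6, -3, 3, 21, 31]


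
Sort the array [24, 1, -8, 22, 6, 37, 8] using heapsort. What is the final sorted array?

Build heap: [37, 22, 24, 1, 6, -8, 8]
Extract 37: [24, 22, 8, 1, 6, -8, 37]
Extract 24: [22, 6, 8, 1, -8, 24, 37]
Extract 22: [8, 6, -8, 1, 22, 24, 37]
Extract 8: [6, 1, -8, 8, 22, 24, 37]
Extract 6: [1, -8, 6, 8, 22, 24, 37]
Extract 1: [-8, 1, 6, 8, 22, 24, 37]


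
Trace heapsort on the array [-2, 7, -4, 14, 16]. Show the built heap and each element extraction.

Build heap: [16, 14, -4, -2, 7]
Extract 16: [14, 7, -4, -2, 16]
Extract 14: [7, -2, -4, 14, 16]
Extract 7: [-2, -4, 7, 14, 16]
Extract -2: [-4, -2, 7, 14, 16]


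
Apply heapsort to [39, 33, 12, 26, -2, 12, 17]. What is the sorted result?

Build heap: [39, 33, 17, 26, -2, 12, 12]
Extract 39: [33, 26, 17, 12, -2, 12, 39]
Extract 33: [26, 12, 17, 12, -2, 33, 39]
Extract 26: [17, 12, -2, 12, 26, 33, 39]
Extract 17: [12, 12, -2, 17, 26, 33, 39]
Extract 12: [12, -2, 12, 17, 26, 33, 39]
Extract 12: [-2, 12, 12, 17, 26, 33, 39]


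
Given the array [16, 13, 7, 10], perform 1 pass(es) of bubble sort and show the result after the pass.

After pass 1: [13, 7, 10, 16] (3 swaps)
Total swaps: 3


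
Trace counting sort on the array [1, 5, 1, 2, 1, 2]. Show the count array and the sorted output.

Count array: [0, 3, 2, 0, 0, 1]
(count[i] = number of elements equal to i)
Cumulative count: [0, 3, 5, 5, 5, 6]
Sorted: [1, 1, 1, 2, 2, 5]


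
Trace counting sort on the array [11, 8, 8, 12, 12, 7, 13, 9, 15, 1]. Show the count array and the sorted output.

Count array: [0, 1, 0, 0, 0, 0, 0, 1, 2, 1, 0, 1, 2, 1, 0, 1]
(count[i] = number of elements equal to i)
Cumulative count: [0, 1, 1, 1, 1, 1, 1, 2, 4, 5, 5, 6, 8, 9, 9, 10]
Sorted: [1, 7, 8, 8, 9, 11, 12, 12, 13, 15]


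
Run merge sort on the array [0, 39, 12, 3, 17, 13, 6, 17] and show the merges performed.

Divide and conquer:
  Merge [0] + [39] -> [0, 39]
  Merge [12] + [3] -> [3, 12]
  Merge [0, 39] + [3, 12] -> [0, 3, 12, 39]
  Merge [17] + [13] -> [13, 17]
  Merge [6] + [17] -> [6, 17]
  Merge [13, 17] + [6, 17] -> [6, 13, 17, 17]
  Merge [0, 3, 12, 39] + [6, 13, 17, 17] -> [0, 3, 6, 12, 13, 17, 17, 39]


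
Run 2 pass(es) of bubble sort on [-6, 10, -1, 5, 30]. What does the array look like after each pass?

After pass 1: [-6, -1, 5, 10, 30] (2 swaps)
After pass 2: [-6, -1, 5, 10, 30] (0 swaps)
Total swaps: 2


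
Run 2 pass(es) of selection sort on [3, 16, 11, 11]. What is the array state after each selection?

Pass 1: Select minimum 3 at index 0, swap -> [3, 16, 11, 11]
Pass 2: Select minimum 11 at index 2, swap -> [3, 11, 16, 11]


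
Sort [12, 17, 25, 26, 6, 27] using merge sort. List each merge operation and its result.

Divide and conquer:
  Merge [17] + [25] -> [17, 25]
  Merge [12] + [17, 25] -> [12, 17, 25]
  Merge [6] + [27] -> [6, 27]
  Merge [26] + [6, 27] -> [6, 26, 27]
  Merge [12, 17, 25] + [6, 26, 27] -> [6, 12, 17, 25, 26, 27]


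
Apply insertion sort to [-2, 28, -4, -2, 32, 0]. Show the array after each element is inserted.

First element -2 is already 'sorted'
Insert 28: shifted 0 elements -> [-2, 28, -4, -2, 32, 0]
Insert -4: shifted 2 elements -> [-4, -2, 28, -2, 32, 0]
Insert -2: shifted 1 elements -> [-4, -2, -2, 28, 32, 0]
Insert 32: shifted 0 elements -> [-4, -2, -2, 28, 32, 0]
Insert 0: shifted 2 elements -> [-4, -2, -2, 0, 28, 32]


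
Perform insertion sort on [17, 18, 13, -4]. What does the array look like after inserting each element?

First element 17 is already 'sorted'
Insert 18: shifted 0 elements -> [17, 18, 13, -4]
Insert 13: shifted 2 elements -> [13, 17, 18, -4]
Insert -4: shifted 3 elements -> [-4, 13, 17, 18]


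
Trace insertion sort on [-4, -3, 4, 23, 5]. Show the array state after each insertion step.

First element -4 is already 'sorted'
Insert -3: shifted 0 elements -> [-4, -3, 4, 23, 5]
Insert 4: shifted 0 elements -> [-4, -3, 4, 23, 5]
Insert 23: shifted 0 elements -> [-4, -3, 4, 23, 5]
Insert 5: shifted 1 elements -> [-4, -3, 4, 5, 23]


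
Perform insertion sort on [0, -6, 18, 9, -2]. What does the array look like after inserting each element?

First element 0 is already 'sorted'
Insert -6: shifted 1 elements -> [-6, 0, 18, 9, -2]
Insert 18: shifted 0 elements -> [-6, 0, 18, 9, -2]
Insert 9: shifted 1 elements -> [-6, 0, 9, 18, -2]
Insert -2: shifted 3 elements -> [-6, -2, 0, 9, 18]


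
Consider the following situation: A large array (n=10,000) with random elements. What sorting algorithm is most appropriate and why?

Best choice: Quicksort or Mergesort
Reason: Both have O(n log n) average case; quicksort has lower constant factors


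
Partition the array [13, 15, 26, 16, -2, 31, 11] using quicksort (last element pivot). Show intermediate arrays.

Partition 1: pivot=11 at index 1 -> [-2, 11, 26, 16, 13, 31, 15]
Partition 2: pivot=15 at index 3 -> [-2, 11, 13, 15, 26, 31, 16]
Partition 3: pivot=16 at index 4 -> [-2, 11, 13, 15, 16, 31, 26]
Partition 4: pivot=26 at index 5 -> [-2, 11, 13, 15, 16, 26, 31]


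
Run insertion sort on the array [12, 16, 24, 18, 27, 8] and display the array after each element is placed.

First element 12 is already 'sorted'
Insert 16: shifted 0 elements -> [12, 16, 24, 18, 27, 8]
Insert 24: shifted 0 elements -> [12, 16, 24, 18, 27, 8]
Insert 18: shifted 1 elements -> [12, 16, 18, 24, 27, 8]
Insert 27: shifted 0 elements -> [12, 16, 18, 24, 27, 8]
Insert 8: shifted 5 elements -> [8, 12, 16, 18, 24, 27]


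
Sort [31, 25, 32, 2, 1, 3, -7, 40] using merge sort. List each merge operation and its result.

Divide and conquer:
  Merge [31] + [25] -> [25, 31]
  Merge [32] + [2] -> [2, 32]
  Merge [25, 31] + [2, 32] -> [2, 25, 31, 32]
  Merge [1] + [3] -> [1, 3]
  Merge [-7] + [40] -> [-7, 40]
  Merge [1, 3] + [-7, 40] -> [-7, 1, 3, 40]
  Merge [2, 25, 31, 32] + [-7, 1, 3, 40] -> [-7, 1, 2, 3, 25, 31, 32, 40]


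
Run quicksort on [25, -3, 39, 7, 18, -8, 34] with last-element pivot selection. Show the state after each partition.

Partition 1: pivot=34 at index 5 -> [25, -3, 7, 18, -8, 34, 39]
Partition 2: pivot=-8 at index 0 -> [-8, -3, 7, 18, 25, 34, 39]
Partition 3: pivot=25 at index 4 -> [-8, -3, 7, 18, 25, 34, 39]
Partition 4: pivot=18 at index 3 -> [-8, -3, 7, 18, 25, 34, 39]
Partition 5: pivot=7 at index 2 -> [-8, -3, 7, 18, 25, 34, 39]


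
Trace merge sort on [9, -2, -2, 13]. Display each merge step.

Divide and conquer:
  Merge [9] + [-2] -> [-2, 9]
  Merge [-2] + [13] -> [-2, 13]
  Merge [-2, 9] + [-2, 13] -> [-2, -2, 9, 13]


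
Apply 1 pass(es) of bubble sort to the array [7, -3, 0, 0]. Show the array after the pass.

After pass 1: [-3, 0, 0, 7] (3 swaps)
Total swaps: 3


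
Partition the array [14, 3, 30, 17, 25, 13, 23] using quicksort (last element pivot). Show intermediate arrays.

Partition 1: pivot=23 at index 4 -> [14, 3, 17, 13, 23, 30, 25]
Partition 2: pivot=13 at index 1 -> [3, 13, 17, 14, 23, 30, 25]
Partition 3: pivot=14 at index 2 -> [3, 13, 14, 17, 23, 30, 25]
Partition 4: pivot=25 at index 5 -> [3, 13, 14, 17, 23, 25, 30]


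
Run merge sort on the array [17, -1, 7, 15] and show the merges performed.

Divide and conquer:
  Merge [17] + [-1] -> [-1, 17]
  Merge [7] + [15] -> [7, 15]
  Merge [-1, 17] + [7, 15] -> [-1, 7, 15, 17]


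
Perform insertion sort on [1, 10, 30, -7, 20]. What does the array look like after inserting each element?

First element 1 is already 'sorted'
Insert 10: shifted 0 elements -> [1, 10, 30, -7, 20]
Insert 30: shifted 0 elements -> [1, 10, 30, -7, 20]
Insert -7: shifted 3 elements -> [-7, 1, 10, 30, 20]
Insert 20: shifted 1 elements -> [-7, 1, 10, 20, 30]


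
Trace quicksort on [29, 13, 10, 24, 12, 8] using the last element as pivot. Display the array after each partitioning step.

Partition 1: pivot=8 at index 0 -> [8, 13, 10, 24, 12, 29]
Partition 2: pivot=29 at index 5 -> [8, 13, 10, 24, 12, 29]
Partition 3: pivot=12 at index 2 -> [8, 10, 12, 24, 13, 29]
Partition 4: pivot=13 at index 3 -> [8, 10, 12, 13, 24, 29]


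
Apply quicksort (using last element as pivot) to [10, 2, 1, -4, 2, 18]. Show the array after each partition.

Partition 1: pivot=18 at index 5 -> [10, 2, 1, -4, 2, 18]
Partition 2: pivot=2 at index 3 -> [2, 1, -4, 2, 10, 18]
Partition 3: pivot=-4 at index 0 -> [-4, 1, 2, 2, 10, 18]
Partition 4: pivot=2 at index 2 -> [-4, 1, 2, 2, 10, 18]


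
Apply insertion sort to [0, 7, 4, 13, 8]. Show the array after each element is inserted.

First element 0 is already 'sorted'
Insert 7: shifted 0 elements -> [0, 7, 4, 13, 8]
Insert 4: shifted 1 elements -> [0, 4, 7, 13, 8]
Insert 13: shifted 0 elements -> [0, 4, 7, 13, 8]
Insert 8: shifted 1 elements -> [0, 4, 7, 8, 13]


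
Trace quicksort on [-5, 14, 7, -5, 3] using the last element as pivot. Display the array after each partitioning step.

Partition 1: pivot=3 at index 2 -> [-5, -5, 3, 14, 7]
Partition 2: pivot=-5 at index 1 -> [-5, -5, 3, 14, 7]
Partition 3: pivot=7 at index 3 -> [-5, -5, 3, 7, 14]


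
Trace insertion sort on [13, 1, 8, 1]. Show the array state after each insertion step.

First element 13 is already 'sorted'
Insert 1: shifted 1 elements -> [1, 13, 8, 1]
Insert 8: shifted 1 elements -> [1, 8, 13, 1]
Insert 1: shifted 2 elements -> [1, 1, 8, 13]


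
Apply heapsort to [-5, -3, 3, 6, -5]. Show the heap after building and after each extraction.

Build heap: [6, -3, 3, -5, -5]
Extract 6: [3, -3, -5, -5, 6]
Extract 3: [-3, -5, -5, 3, 6]
Extract -3: [-5, -5, -3, 3, 6]
Extract -5: [-5, -5, -3, 3, 6]


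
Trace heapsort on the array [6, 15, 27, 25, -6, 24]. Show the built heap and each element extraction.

Build heap: [27, 25, 24, 15, -6, 6]
Extract 27: [25, 15, 24, 6, -6, 27]
Extract 25: [24, 15, -6, 6, 25, 27]
Extract 24: [15, 6, -6, 24, 25, 27]
Extract 15: [6, -6, 15, 24, 25, 27]
Extract 6: [-6, 6, 15, 24, 25, 27]


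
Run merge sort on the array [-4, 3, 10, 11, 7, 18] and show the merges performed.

Divide and conquer:
  Merge [3] + [10] -> [3, 10]
  Merge [-4] + [3, 10] -> [-4, 3, 10]
  Merge [7] + [18] -> [7, 18]
  Merge [11] + [7, 18] -> [7, 11, 18]
  Merge [-4, 3, 10] + [7, 11, 18] -> [-4, 3, 7, 10, 11, 18]


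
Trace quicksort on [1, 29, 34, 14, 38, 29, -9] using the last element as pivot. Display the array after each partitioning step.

Partition 1: pivot=-9 at index 0 -> [-9, 29, 34, 14, 38, 29, 1]
Partition 2: pivot=1 at index 1 -> [-9, 1, 34, 14, 38, 29, 29]
Partition 3: pivot=29 at index 4 -> [-9, 1, 14, 29, 29, 34, 38]
Partition 4: pivot=29 at index 3 -> [-9, 1, 14, 29, 29, 34, 38]
Partition 5: pivot=38 at index 6 -> [-9, 1, 14, 29, 29, 34, 38]


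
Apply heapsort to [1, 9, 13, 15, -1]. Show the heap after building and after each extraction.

Build heap: [15, 9, 13, 1, -1]
Extract 15: [13, 9, -1, 1, 15]
Extract 13: [9, 1, -1, 13, 15]
Extract 9: [1, -1, 9, 13, 15]
Extract 1: [-1, 1, 9, 13, 15]


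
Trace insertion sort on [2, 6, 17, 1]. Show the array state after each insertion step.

First element 2 is already 'sorted'
Insert 6: shifted 0 elements -> [2, 6, 17, 1]
Insert 17: shifted 0 elements -> [2, 6, 17, 1]
Insert 1: shifted 3 elements -> [1, 2, 6, 17]


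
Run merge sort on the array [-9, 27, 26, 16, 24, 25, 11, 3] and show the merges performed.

Divide and conquer:
  Merge [-9] + [27] -> [-9, 27]
  Merge [26] + [16] -> [16, 26]
  Merge [-9, 27] + [16, 26] -> [-9, 16, 26, 27]
  Merge [24] + [25] -> [24, 25]
  Merge [11] + [3] -> [3, 11]
  Merge [24, 25] + [3, 11] -> [3, 11, 24, 25]
  Merge [-9, 16, 26, 27] + [3, 11, 24, 25] -> [-9, 3, 11, 16, 24, 25, 26, 27]


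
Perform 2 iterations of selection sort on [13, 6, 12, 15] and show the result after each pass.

Pass 1: Select minimum 6 at index 1, swap -> [6, 13, 12, 15]
Pass 2: Select minimum 12 at index 2, swap -> [6, 12, 13, 15]


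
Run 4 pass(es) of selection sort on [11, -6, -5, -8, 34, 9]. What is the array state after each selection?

Pass 1: Select minimum -8 at index 3, swap -> [-8, -6, -5, 11, 34, 9]
Pass 2: Select minimum -6 at index 1, swap -> [-8, -6, -5, 11, 34, 9]
Pass 3: Select minimum -5 at index 2, swap -> [-8, -6, -5, 11, 34, 9]
Pass 4: Select minimum 9 at index 5, swap -> [-8, -6, -5, 9, 34, 11]


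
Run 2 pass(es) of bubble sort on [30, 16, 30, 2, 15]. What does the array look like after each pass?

After pass 1: [16, 30, 2, 15, 30] (3 swaps)
After pass 2: [16, 2, 15, 30, 30] (2 swaps)
Total swaps: 5


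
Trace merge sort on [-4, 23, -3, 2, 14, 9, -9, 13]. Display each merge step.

Divide and conquer:
  Merge [-4] + [23] -> [-4, 23]
  Merge [-3] + [2] -> [-3, 2]
  Merge [-4, 23] + [-3, 2] -> [-4, -3, 2, 23]
  Merge [14] + [9] -> [9, 14]
  Merge [-9] + [13] -> [-9, 13]
  Merge [9, 14] + [-9, 13] -> [-9, 9, 13, 14]
  Merge [-4, -3, 2, 23] + [-9, 9, 13, 14] -> [-9, -4, -3, 2, 9, 13, 14, 23]


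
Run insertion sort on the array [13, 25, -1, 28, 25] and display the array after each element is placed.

First element 13 is already 'sorted'
Insert 25: shifted 0 elements -> [13, 25, -1, 28, 25]
Insert -1: shifted 2 elements -> [-1, 13, 25, 28, 25]
Insert 28: shifted 0 elements -> [-1, 13, 25, 28, 25]
Insert 25: shifted 1 elements -> [-1, 13, 25, 25, 28]


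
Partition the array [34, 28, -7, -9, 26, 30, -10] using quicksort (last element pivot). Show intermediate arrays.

Partition 1: pivot=-10 at index 0 -> [-10, 28, -7, -9, 26, 30, 34]
Partition 2: pivot=34 at index 6 -> [-10, 28, -7, -9, 26, 30, 34]
Partition 3: pivot=30 at index 5 -> [-10, 28, -7, -9, 26, 30, 34]
Partition 4: pivot=26 at index 3 -> [-10, -7, -9, 26, 28, 30, 34]
Partition 5: pivot=-9 at index 1 -> [-10, -9, -7, 26, 28, 30, 34]


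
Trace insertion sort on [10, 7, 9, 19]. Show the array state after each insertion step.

First element 10 is already 'sorted'
Insert 7: shifted 1 elements -> [7, 10, 9, 19]
Insert 9: shifted 1 elements -> [7, 9, 10, 19]
Insert 19: shifted 0 elements -> [7, 9, 10, 19]


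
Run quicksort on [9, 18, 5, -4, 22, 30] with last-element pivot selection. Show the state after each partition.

Partition 1: pivot=30 at index 5 -> [9, 18, 5, -4, 22, 30]
Partition 2: pivot=22 at index 4 -> [9, 18, 5, -4, 22, 30]
Partition 3: pivot=-4 at index 0 -> [-4, 18, 5, 9, 22, 30]
Partition 4: pivot=9 at index 2 -> [-4, 5, 9, 18, 22, 30]


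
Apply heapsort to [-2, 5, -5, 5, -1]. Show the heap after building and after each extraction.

Build heap: [5, 5, -5, -2, -1]
Extract 5: [5, -1, -5, -2, 5]
Extract 5: [-1, -2, -5, 5, 5]
Extract -1: [-2, -5, -1, 5, 5]
Extract -2: [-5, -2, -1, 5, 5]


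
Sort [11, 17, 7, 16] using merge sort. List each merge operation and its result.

Divide and conquer:
  Merge [11] + [17] -> [11, 17]
  Merge [7] + [16] -> [7, 16]
  Merge [11, 17] + [7, 16] -> [7, 11, 16, 17]


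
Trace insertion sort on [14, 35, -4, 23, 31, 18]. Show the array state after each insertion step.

First element 14 is already 'sorted'
Insert 35: shifted 0 elements -> [14, 35, -4, 23, 31, 18]
Insert -4: shifted 2 elements -> [-4, 14, 35, 23, 31, 18]
Insert 23: shifted 1 elements -> [-4, 14, 23, 35, 31, 18]
Insert 31: shifted 1 elements -> [-4, 14, 23, 31, 35, 18]
Insert 18: shifted 3 elements -> [-4, 14, 18, 23, 31, 35]


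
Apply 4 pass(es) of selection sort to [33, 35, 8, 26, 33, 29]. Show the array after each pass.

Pass 1: Select minimum 8 at index 2, swap -> [8, 35, 33, 26, 33, 29]
Pass 2: Select minimum 26 at index 3, swap -> [8, 26, 33, 35, 33, 29]
Pass 3: Select minimum 29 at index 5, swap -> [8, 26, 29, 35, 33, 33]
Pass 4: Select minimum 33 at index 4, swap -> [8, 26, 29, 33, 35, 33]


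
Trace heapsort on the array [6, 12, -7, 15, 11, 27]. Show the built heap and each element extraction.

Build heap: [27, 15, 6, 12, 11, -7]
Extract 27: [15, 12, 6, -7, 11, 27]
Extract 15: [12, 11, 6, -7, 15, 27]
Extract 12: [11, -7, 6, 12, 15, 27]
Extract 11: [6, -7, 11, 12, 15, 27]
Extract 6: [-7, 6, 11, 12, 15, 27]


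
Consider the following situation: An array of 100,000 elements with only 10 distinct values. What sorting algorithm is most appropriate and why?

Best choice: 3-way quicksort or Counting sort
Reason: 3-way (Dutch national flag) partitioning groups every copy of the pivot together, so with only d=10 distinct keys quicksort finishes in O(n log d) expected time, which is effectively linear; counting sort runs in O(n + k) where k is the size of the key range (not the number of distinct values), so it is linear when the 10 values are integers drawn from a small known range


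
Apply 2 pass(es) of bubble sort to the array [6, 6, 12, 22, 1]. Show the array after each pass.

After pass 1: [6, 6, 12, 1, 22] (1 swaps)
After pass 2: [6, 6, 1, 12, 22] (1 swaps)
Total swaps: 2


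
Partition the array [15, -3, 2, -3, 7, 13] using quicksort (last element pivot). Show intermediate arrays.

Partition 1: pivot=13 at index 4 -> [-3, 2, -3, 7, 13, 15]
Partition 2: pivot=7 at index 3 -> [-3, 2, -3, 7, 13, 15]
Partition 3: pivot=-3 at index 1 -> [-3, -3, 2, 7, 13, 15]


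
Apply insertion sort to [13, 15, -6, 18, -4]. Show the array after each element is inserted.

First element 13 is already 'sorted'
Insert 15: shifted 0 elements -> [13, 15, -6, 18, -4]
Insert -6: shifted 2 elements -> [-6, 13, 15, 18, -4]
Insert 18: shifted 0 elements -> [-6, 13, 15, 18, -4]
Insert -4: shifted 3 elements -> [-6, -4, 13, 15, 18]


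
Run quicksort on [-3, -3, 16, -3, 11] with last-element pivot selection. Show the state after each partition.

Partition 1: pivot=11 at index 3 -> [-3, -3, -3, 11, 16]
Partition 2: pivot=-3 at index 2 -> [-3, -3, -3, 11, 16]
Partition 3: pivot=-3 at index 1 -> [-3, -3, -3, 11, 16]


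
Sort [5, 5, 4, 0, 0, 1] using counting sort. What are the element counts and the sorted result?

Count array: [2, 1, 0, 0, 1, 2]
(count[i] = number of elements equal to i)
Cumulative count: [2, 3, 3, 3, 4, 6]
Sorted: [0, 0, 1, 4, 5, 5]


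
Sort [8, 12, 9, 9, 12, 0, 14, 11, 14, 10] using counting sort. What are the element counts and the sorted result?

Count array: [1, 0, 0, 0, 0, 0, 0, 0, 1, 2, 1, 1, 2, 0, 2]
(count[i] = number of elements equal to i)
Cumulative count: [1, 1, 1, 1, 1, 1, 1, 1, 2, 4, 5, 6, 8, 8, 10]
Sorted: [0, 8, 9, 9, 10, 11, 12, 12, 14, 14]


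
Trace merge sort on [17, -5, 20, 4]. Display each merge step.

Divide and conquer:
  Merge [17] + [-5] -> [-5, 17]
  Merge [20] + [4] -> [4, 20]
  Merge [-5, 17] + [4, 20] -> [-5, 4, 17, 20]


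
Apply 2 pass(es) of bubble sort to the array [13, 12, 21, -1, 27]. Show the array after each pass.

After pass 1: [12, 13, -1, 21, 27] (2 swaps)
After pass 2: [12, -1, 13, 21, 27] (1 swaps)
Total swaps: 3


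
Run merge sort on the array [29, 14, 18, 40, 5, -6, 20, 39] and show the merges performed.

Divide and conquer:
  Merge [29] + [14] -> [14, 29]
  Merge [18] + [40] -> [18, 40]
  Merge [14, 29] + [18, 40] -> [14, 18, 29, 40]
  Merge [5] + [-6] -> [-6, 5]
  Merge [20] + [39] -> [20, 39]
  Merge [-6, 5] + [20, 39] -> [-6, 5, 20, 39]
  Merge [14, 18, 29, 40] + [-6, 5, 20, 39] -> [-6, 5, 14, 18, 20, 29, 39, 40]


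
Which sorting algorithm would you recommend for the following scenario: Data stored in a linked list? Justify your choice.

Best choice: Merge sort
Reason: Merge sort doesn't require random access; can be done in O(1) extra space for linked lists


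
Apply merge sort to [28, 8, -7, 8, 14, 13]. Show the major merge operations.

Divide and conquer:
  Merge [8] + [-7] -> [-7, 8]
  Merge [28] + [-7, 8] -> [-7, 8, 28]
  Merge [14] + [13] -> [13, 14]
  Merge [8] + [13, 14] -> [8, 13, 14]
  Merge [-7, 8, 28] + [8, 13, 14] -> [-7, 8, 8, 13, 14, 28]


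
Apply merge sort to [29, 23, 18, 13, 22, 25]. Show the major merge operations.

Divide and conquer:
  Merge [23] + [18] -> [18, 23]
  Merge [29] + [18, 23] -> [18, 23, 29]
  Merge [22] + [25] -> [22, 25]
  Merge [13] + [22, 25] -> [13, 22, 25]
  Merge [18, 23, 29] + [13, 22, 25] -> [13, 18, 22, 23, 25, 29]


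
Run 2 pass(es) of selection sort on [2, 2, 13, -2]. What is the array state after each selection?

Pass 1: Select minimum -2 at index 3, swap -> [-2, 2, 13, 2]
Pass 2: Select minimum 2 at index 1, swap -> [-2, 2, 13, 2]


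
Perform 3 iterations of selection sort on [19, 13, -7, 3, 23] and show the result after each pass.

Pass 1: Select minimum -7 at index 2, swap -> [-7, 13, 19, 3, 23]
Pass 2: Select minimum 3 at index 3, swap -> [-7, 3, 19, 13, 23]
Pass 3: Select minimum 13 at index 3, swap -> [-7, 3, 13, 19, 23]


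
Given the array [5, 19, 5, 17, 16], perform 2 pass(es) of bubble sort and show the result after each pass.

After pass 1: [5, 5, 17, 16, 19] (3 swaps)
After pass 2: [5, 5, 16, 17, 19] (1 swaps)
Total swaps: 4


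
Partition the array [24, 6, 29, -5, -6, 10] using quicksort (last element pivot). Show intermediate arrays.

Partition 1: pivot=10 at index 3 -> [6, -5, -6, 10, 29, 24]
Partition 2: pivot=-6 at index 0 -> [-6, -5, 6, 10, 29, 24]
Partition 3: pivot=6 at index 2 -> [-6, -5, 6, 10, 29, 24]
Partition 4: pivot=24 at index 4 -> [-6, -5, 6, 10, 24, 29]


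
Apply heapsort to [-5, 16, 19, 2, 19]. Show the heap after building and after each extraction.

Build heap: [19, 16, 19, 2, -5]
Extract 19: [19, 16, -5, 2, 19]
Extract 19: [16, 2, -5, 19, 19]
Extract 16: [2, -5, 16, 19, 19]
Extract 2: [-5, 2, 16, 19, 19]


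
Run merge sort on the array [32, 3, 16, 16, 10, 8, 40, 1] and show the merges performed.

Divide and conquer:
  Merge [32] + [3] -> [3, 32]
  Merge [16] + [16] -> [16, 16]
  Merge [3, 32] + [16, 16] -> [3, 16, 16, 32]
  Merge [10] + [8] -> [8, 10]
  Merge [40] + [1] -> [1, 40]
  Merge [8, 10] + [1, 40] -> [1, 8, 10, 40]
  Merge [3, 16, 16, 32] + [1, 8, 10, 40] -> [1, 3, 8, 10, 16, 16, 32, 40]


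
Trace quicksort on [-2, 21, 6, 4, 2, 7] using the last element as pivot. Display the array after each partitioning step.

Partition 1: pivot=7 at index 4 -> [-2, 6, 4, 2, 7, 21]
Partition 2: pivot=2 at index 1 -> [-2, 2, 4, 6, 7, 21]
Partition 3: pivot=6 at index 3 -> [-2, 2, 4, 6, 7, 21]


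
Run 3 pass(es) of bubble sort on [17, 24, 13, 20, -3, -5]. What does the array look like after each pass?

After pass 1: [17, 13, 20, -3, -5, 24] (4 swaps)
After pass 2: [13, 17, -3, -5, 20, 24] (3 swaps)
After pass 3: [13, -3, -5, 17, 20, 24] (2 swaps)
Total swaps: 9


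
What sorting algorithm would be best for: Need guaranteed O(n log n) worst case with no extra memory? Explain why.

Best choice: Heapsort
Reason: Heapsort is O(n log n) worst case and sorts in-place; quicksort can degrade to O(n^2)


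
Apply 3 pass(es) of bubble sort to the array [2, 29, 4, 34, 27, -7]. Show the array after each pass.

After pass 1: [2, 4, 29, 27, -7, 34] (3 swaps)
After pass 2: [2, 4, 27, -7, 29, 34] (2 swaps)
After pass 3: [2, 4, -7, 27, 29, 34] (1 swaps)
Total swaps: 6


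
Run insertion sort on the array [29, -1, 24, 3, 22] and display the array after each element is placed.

First element 29 is already 'sorted'
Insert -1: shifted 1 elements -> [-1, 29, 24, 3, 22]
Insert 24: shifted 1 elements -> [-1, 24, 29, 3, 22]
Insert 3: shifted 2 elements -> [-1, 3, 24, 29, 22]
Insert 22: shifted 2 elements -> [-1, 3, 22, 24, 29]


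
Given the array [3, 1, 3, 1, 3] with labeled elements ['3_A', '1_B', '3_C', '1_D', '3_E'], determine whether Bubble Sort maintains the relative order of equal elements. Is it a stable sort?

Trace Bubble Sort on the labeled array (the key is the number; the letter only tracks identity):
  After pass 1: [1_B, 3_A, 1_D, 3_C, 3_E]
  After pass 2: [1_B, 1_D, 3_A, 3_C, 3_E]
  After pass 3: [1_B, 1_D, 3_A, 3_C, 3_E] (no swaps, done)
Final order: [1_B, 1_D, 3_A, 3_C, 3_E]
Equal keys:
  value 1: originally 1_B, 1_D; after sorting 1_B, 1_D -> order preserved
  value 3: originally 3_A, 3_C, 3_E; after sorting 3_A, 3_C, 3_E -> order preserved
All equal keys kept their original relative order. Bubble Sort is stable: it only swaps adjacent elements when the left one is strictly greater, so equal keys never move past each other.
Answer: Stable


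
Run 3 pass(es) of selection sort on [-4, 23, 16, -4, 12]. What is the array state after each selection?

Pass 1: Select minimum -4 at index 0, swap -> [-4, 23, 16, -4, 12]
Pass 2: Select minimum -4 at index 3, swap -> [-4, -4, 16, 23, 12]
Pass 3: Select minimum 12 at index 4, swap -> [-4, -4, 12, 23, 16]


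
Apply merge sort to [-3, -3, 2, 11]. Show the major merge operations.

Divide and conquer:
  Merge [-3] + [-3] -> [-3, -3]
  Merge [2] + [11] -> [2, 11]
  Merge [-3, -3] + [2, 11] -> [-3, -3, 2, 11]


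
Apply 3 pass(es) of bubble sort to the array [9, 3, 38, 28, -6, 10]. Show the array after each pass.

After pass 1: [3, 9, 28, -6, 10, 38] (4 swaps)
After pass 2: [3, 9, -6, 10, 28, 38] (2 swaps)
After pass 3: [3, -6, 9, 10, 28, 38] (1 swaps)
Total swaps: 7


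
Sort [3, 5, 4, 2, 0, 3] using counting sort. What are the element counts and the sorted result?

Count array: [1, 0, 1, 2, 1, 1]
(count[i] = number of elements equal to i)
Cumulative count: [1, 1, 2, 4, 5, 6]
Sorted: [0, 2, 3, 3, 4, 5]


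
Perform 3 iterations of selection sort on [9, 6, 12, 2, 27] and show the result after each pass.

Pass 1: Select minimum 2 at index 3, swap -> [2, 6, 12, 9, 27]
Pass 2: Select minimum 6 at index 1, swap -> [2, 6, 12, 9, 27]
Pass 3: Select minimum 9 at index 3, swap -> [2, 6, 9, 12, 27]


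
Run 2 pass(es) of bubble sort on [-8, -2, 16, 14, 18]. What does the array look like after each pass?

After pass 1: [-8, -2, 14, 16, 18] (1 swaps)
After pass 2: [-8, -2, 14, 16, 18] (0 swaps)
Total swaps: 1


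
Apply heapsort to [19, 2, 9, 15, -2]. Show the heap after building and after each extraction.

Build heap: [19, 15, 9, 2, -2]
Extract 19: [15, 2, 9, -2, 19]
Extract 15: [9, 2, -2, 15, 19]
Extract 9: [2, -2, 9, 15, 19]
Extract 2: [-2, 2, 9, 15, 19]


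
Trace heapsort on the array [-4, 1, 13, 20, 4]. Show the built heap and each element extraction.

Build heap: [20, 4, 13, 1, -4]
Extract 20: [13, 4, -4, 1, 20]
Extract 13: [4, 1, -4, 13, 20]
Extract 4: [1, -4, 4, 13, 20]
Extract 1: [-4, 1, 4, 13, 20]


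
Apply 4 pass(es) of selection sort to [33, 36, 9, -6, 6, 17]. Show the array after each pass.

Pass 1: Select minimum -6 at index 3, swap -> [-6, 36, 9, 33, 6, 17]
Pass 2: Select minimum 6 at index 4, swap -> [-6, 6, 9, 33, 36, 17]
Pass 3: Select minimum 9 at index 2, swap -> [-6, 6, 9, 33, 36, 17]
Pass 4: Select minimum 17 at index 5, swap -> [-6, 6, 9, 17, 36, 33]


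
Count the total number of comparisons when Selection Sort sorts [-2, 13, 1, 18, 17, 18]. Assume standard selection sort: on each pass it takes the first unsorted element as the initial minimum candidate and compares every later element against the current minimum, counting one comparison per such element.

Pass 1: scan indices 1..5 for the minimum = 5 comparison(s); min is -2, place at index 0 -> [-2, 13, 1, 18, 17, 18]
Pass 2: scan indices 2..5 for the minimum = 4 comparison(s); min is 1, place at index 1 -> [-2, 1, 13, 18, 17, 18]
Pass 3: scan indices 3..5 for the minimum = 3 comparison(s); min is 13, place at index 2 -> [-2, 1, 13, 18, 17, 18]
Pass 4: scan indices 4..5 for the minimum = 2 comparison(s); min is 17, place at index 3 -> [-2, 1, 13, 17, 18, 18]
Pass 5: scan indices 5..5 for the minimum = 1 comparison(s); min is 18, place at index 4 -> [-2, 1, 13, 17, 18, 18]
Selection sort always scans the whole unsorted suffix, so the count is (n-1) + (n-2) + ... + 1 = n(n-1)/2 = 6*5/2 = 15 regardless of the input order.
Total comparisons: 5 + 4 + 3 + 2 + 1 = 15


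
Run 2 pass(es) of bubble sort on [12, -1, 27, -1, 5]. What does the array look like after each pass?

After pass 1: [-1, 12, -1, 5, 27] (3 swaps)
After pass 2: [-1, -1, 5, 12, 27] (2 swaps)
Total swaps: 5


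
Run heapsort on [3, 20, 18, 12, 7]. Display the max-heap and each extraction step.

Build heap: [20, 12, 18, 3, 7]
Extract 20: [18, 12, 7, 3, 20]
Extract 18: [12, 3, 7, 18, 20]
Extract 12: [7, 3, 12, 18, 20]
Extract 7: [3, 7, 12, 18, 20]


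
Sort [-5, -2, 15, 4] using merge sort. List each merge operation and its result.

Divide and conquer:
  Merge [-5] + [-2] -> [-5, -2]
  Merge [15] + [4] -> [4, 15]
  Merge [-5, -2] + [4, 15] -> [-5, -2, 4, 15]


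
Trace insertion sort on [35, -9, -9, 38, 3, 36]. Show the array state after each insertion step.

First element 35 is already 'sorted'
Insert -9: shifted 1 elements -> [-9, 35, -9, 38, 3, 36]
Insert -9: shifted 1 elements -> [-9, -9, 35, 38, 3, 36]
Insert 38: shifted 0 elements -> [-9, -9, 35, 38, 3, 36]
Insert 3: shifted 2 elements -> [-9, -9, 3, 35, 38, 36]
Insert 36: shifted 1 elements -> [-9, -9, 3, 35, 36, 38]


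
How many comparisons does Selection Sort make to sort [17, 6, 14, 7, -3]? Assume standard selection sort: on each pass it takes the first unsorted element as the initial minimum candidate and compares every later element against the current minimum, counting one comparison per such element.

Pass 1: scan indices 1..4 for the minimum = 4 comparison(s); min is -3, place at index 0 -> [-3, 6, 14, 7, 17]
Pass 2: scan indices 2..4 for the minimum = 3 comparison(s); min is 6, place at index 1 -> [-3, 6, 14, 7, 17]
Pass 3: scan indices 3..4 for the minimum = 2 comparison(s); min is 7, place at index 2 -> [-3, 6, 7, 14, 17]
Pass 4: scan indices 4..4 for the minimum = 1 comparison(s); min is 14, place at index 3 -> [-3, 6, 7, 14, 17]
Selection sort always scans the whole unsorted suffix, so the count is (n-1) + (n-2) + ... + 1 = n(n-1)/2 = 5*4/2 = 10 regardless of the input order.
Total comparisons: 4 + 3 + 2 + 1 = 10


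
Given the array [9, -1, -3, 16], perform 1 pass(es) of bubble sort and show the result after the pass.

After pass 1: [-1, -3, 9, 16] (2 swaps)
Total swaps: 2


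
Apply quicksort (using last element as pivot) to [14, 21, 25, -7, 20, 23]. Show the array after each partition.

Partition 1: pivot=23 at index 4 -> [14, 21, -7, 20, 23, 25]
Partition 2: pivot=20 at index 2 -> [14, -7, 20, 21, 23, 25]
Partition 3: pivot=-7 at index 0 -> [-7, 14, 20, 21, 23, 25]


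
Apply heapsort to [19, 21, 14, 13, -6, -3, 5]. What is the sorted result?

Build heap: [21, 19, 14, 13, -6, -3, 5]
Extract 21: [19, 13, 14, 5, -6, -3, 21]
Extract 19: [14, 13, -3, 5, -6, 19, 21]
Extract 14: [13, 5, -3, -6, 14, 19, 21]
Extract 13: [5, -6, -3, 13, 14, 19, 21]
Extract 5: [-3, -6, 5, 13, 14, 19, 21]
Extract -3: [-6, -3, 5, 13, 14, 19, 21]


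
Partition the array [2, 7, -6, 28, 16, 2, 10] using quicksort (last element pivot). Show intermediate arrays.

Partition 1: pivot=10 at index 4 -> [2, 7, -6, 2, 10, 28, 16]
Partition 2: pivot=2 at index 2 -> [2, -6, 2, 7, 10, 28, 16]
Partition 3: pivot=-6 at index 0 -> [-6, 2, 2, 7, 10, 28, 16]
Partition 4: pivot=16 at index 5 -> [-6, 2, 2, 7, 10, 16, 28]


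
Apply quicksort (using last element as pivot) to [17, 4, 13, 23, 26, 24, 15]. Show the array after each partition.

Partition 1: pivot=15 at index 2 -> [4, 13, 15, 23, 26, 24, 17]
Partition 2: pivot=13 at index 1 -> [4, 13, 15, 23, 26, 24, 17]
Partition 3: pivot=17 at index 3 -> [4, 13, 15, 17, 26, 24, 23]
Partition 4: pivot=23 at index 4 -> [4, 13, 15, 17, 23, 24, 26]
Partition 5: pivot=26 at index 6 -> [4, 13, 15, 17, 23, 24, 26]


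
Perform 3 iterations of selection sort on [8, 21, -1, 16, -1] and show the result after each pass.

Pass 1: Select minimum -1 at index 2, swap -> [-1, 21, 8, 16, -1]
Pass 2: Select minimum -1 at index 4, swap -> [-1, -1, 8, 16, 21]
Pass 3: Select minimum 8 at index 2, swap -> [-1, -1, 8, 16, 21]


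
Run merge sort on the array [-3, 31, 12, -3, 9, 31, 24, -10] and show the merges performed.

Divide and conquer:
  Merge [-3] + [31] -> [-3, 31]
  Merge [12] + [-3] -> [-3, 12]
  Merge [-3, 31] + [-3, 12] -> [-3, -3, 12, 31]
  Merge [9] + [31] -> [9, 31]
  Merge [24] + [-10] -> [-10, 24]
  Merge [9, 31] + [-10, 24] -> [-10, 9, 24, 31]
  Merge [-3, -3, 12, 31] + [-10, 9, 24, 31] -> [-10, -3, -3, 9, 12, 24, 31, 31]


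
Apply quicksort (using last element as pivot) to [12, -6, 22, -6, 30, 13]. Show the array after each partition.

Partition 1: pivot=13 at index 3 -> [12, -6, -6, 13, 30, 22]
Partition 2: pivot=-6 at index 1 -> [-6, -6, 12, 13, 30, 22]
Partition 3: pivot=22 at index 4 -> [-6, -6, 12, 13, 22, 30]


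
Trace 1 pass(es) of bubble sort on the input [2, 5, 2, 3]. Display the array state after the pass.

After pass 1: [2, 2, 3, 5] (2 swaps)
Total swaps: 2


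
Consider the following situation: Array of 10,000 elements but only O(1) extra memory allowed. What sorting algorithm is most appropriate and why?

Best choice: Heapsort
Reason: Heapsort rearranges the array in place using O(1) auxiliary space and still guarantees O(n log n) time; quicksort partitions in place but needs Theta(log n) stack space for recursion (O(n) in the worst case), and mergesort requires O(n) auxiliary space


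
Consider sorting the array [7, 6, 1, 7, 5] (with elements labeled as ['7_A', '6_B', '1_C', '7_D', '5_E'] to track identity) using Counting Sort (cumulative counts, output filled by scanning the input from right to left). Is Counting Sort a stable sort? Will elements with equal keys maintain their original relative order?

Trace Counting Sort on the labeled array (the key is the number; the letter only tracks identity):
  Counts for values 0..7: [0, 1, 0, 0, 0, 1, 1, 2]
  Cumulative counts: [0, 1, 1, 1, 1, 2, 3, 5]
  Scan right to left: place 5_E at output index 1
  Scan right to left: place 7_D at output index 4
  Scan right to left: place 1_C at output index 0
  Scan right to left: place 6_B at output index 2
  Scan right to left: place 7_A at output index 3
  Output: [1_C, 5_E, 6_B, 7_A, 7_D]
Equal keys:
  value 7: originally 7_A, 7_D; after sorting 7_A, 7_D -> order preserved
All equal keys kept their original relative order. Counting Sort is stable: scanning the input right to left with decreasing cumulative counts places later duplicates at later output positions.
Answer: Stable


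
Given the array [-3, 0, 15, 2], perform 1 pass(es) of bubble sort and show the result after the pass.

After pass 1: [-3, 0, 2, 15] (1 swaps)
Total swaps: 1


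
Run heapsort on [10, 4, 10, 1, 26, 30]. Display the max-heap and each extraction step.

Build heap: [30, 26, 10, 1, 4, 10]
Extract 30: [26, 10, 10, 1, 4, 30]
Extract 26: [10, 4, 10, 1, 26, 30]
Extract 10: [10, 4, 1, 10, 26, 30]
Extract 10: [4, 1, 10, 10, 26, 30]
Extract 4: [1, 4, 10, 10, 26, 30]


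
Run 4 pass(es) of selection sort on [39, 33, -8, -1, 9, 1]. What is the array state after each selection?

Pass 1: Select minimum -8 at index 2, swap -> [-8, 33, 39, -1, 9, 1]
Pass 2: Select minimum -1 at index 3, swap -> [-8, -1, 39, 33, 9, 1]
Pass 3: Select minimum 1 at index 5, swap -> [-8, -1, 1, 33, 9, 39]
Pass 4: Select minimum 9 at index 4, swap -> [-8, -1, 1, 9, 33, 39]


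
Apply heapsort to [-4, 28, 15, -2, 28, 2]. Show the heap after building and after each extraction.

Build heap: [28, 28, 15, -2, -4, 2]
Extract 28: [28, 2, 15, -2, -4, 28]
Extract 28: [15, 2, -4, -2, 28, 28]
Extract 15: [2, -2, -4, 15, 28, 28]
Extract 2: [-2, -4, 2, 15, 28, 28]
Extract -2: [-4, -2, 2, 15, 28, 28]


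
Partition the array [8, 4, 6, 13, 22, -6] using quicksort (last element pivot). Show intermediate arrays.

Partition 1: pivot=-6 at index 0 -> [-6, 4, 6, 13, 22, 8]
Partition 2: pivot=8 at index 3 -> [-6, 4, 6, 8, 22, 13]
Partition 3: pivot=6 at index 2 -> [-6, 4, 6, 8, 22, 13]
Partition 4: pivot=13 at index 4 -> [-6, 4, 6, 8, 13, 22]


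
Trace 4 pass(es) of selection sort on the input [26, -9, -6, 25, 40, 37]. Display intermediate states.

Pass 1: Select minimum -9 at index 1, swap -> [-9, 26, -6, 25, 40, 37]
Pass 2: Select minimum -6 at index 2, swap -> [-9, -6, 26, 25, 40, 37]
Pass 3: Select minimum 25 at index 3, swap -> [-9, -6, 25, 26, 40, 37]
Pass 4: Select minimum 26 at index 3, swap -> [-9, -6, 25, 26, 40, 37]
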